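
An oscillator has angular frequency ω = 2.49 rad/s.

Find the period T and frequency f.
T = 2π/ω = 2π/2.49 = 2.523 s; f = ω/2π = 0.3963 Hz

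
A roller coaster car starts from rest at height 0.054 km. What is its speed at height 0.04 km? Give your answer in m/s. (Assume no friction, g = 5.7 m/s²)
mgh₁ = ½mv₂² + mgh₂ → v₂ = √(2g(h₁−h₂)) = √(2×5.7×(54−40)) = 12.63 m/s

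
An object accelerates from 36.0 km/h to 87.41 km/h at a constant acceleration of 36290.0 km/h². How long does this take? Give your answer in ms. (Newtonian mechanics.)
t = (v - v₀)/a (with unit conversion) = 5100.0 ms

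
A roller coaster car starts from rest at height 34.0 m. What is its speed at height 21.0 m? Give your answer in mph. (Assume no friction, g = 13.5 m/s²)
mgh₁ = ½mv₂² + mgh₂ → v₂ = √(2g(h₁−h₂)) = √(2×13.5×(34−21)) = 18.73 m/s = 41.91 mph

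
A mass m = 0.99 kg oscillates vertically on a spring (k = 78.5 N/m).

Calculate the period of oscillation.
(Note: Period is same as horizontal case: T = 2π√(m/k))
T = 2π√(m/k) = 2π√(0.99/78.5) = 0.7056 s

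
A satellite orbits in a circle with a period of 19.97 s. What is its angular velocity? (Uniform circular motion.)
ω = 2π/T = 2π/19.97 = 0.3146 rad/s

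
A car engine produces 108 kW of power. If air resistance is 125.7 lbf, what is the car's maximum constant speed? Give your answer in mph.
P = Fv → v = P/F = 108000 W / 559.1 N = 193.2 m/s = 432.1 mph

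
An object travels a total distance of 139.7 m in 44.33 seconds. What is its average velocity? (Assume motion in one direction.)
v_avg = Δd / Δt = 139.7 / 44.33 = 3.15 m/s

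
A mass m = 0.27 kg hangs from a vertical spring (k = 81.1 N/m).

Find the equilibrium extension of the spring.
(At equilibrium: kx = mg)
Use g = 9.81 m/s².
x_eq = mg/k = 0.27×9.81/81.1 = 0.03266 m = 3.266 cm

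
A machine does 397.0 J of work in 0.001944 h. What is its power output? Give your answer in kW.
P = W/t = 397 J / 6.998 s = 56.73 W = 0.05673 kW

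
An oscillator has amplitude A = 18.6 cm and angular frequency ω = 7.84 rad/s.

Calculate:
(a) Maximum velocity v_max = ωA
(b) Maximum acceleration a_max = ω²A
v_max = ωA = 7.84×0.186 = 1.458 m/s
a_max = ω²A = 7.84²×0.186 = 11.43 m/s²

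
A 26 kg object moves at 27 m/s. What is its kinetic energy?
KE = ½mv² = ½×26×27² = 9477.0 J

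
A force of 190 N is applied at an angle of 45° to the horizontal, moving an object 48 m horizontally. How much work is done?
W = Fd cosθ = 190×48×cos(45°) = 6448.8 J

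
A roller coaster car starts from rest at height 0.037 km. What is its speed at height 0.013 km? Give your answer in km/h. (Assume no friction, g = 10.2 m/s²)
mgh₁ = ½mv₂² + mgh₂ → v₂ = √(2g(h₁−h₂)) = √(2×10.2×(37−13)) = 22.13 m/s = 79.66 km/h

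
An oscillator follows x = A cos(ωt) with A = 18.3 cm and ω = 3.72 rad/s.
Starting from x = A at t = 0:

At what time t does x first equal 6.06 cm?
cos(ωt) = x/A = 6.06/18.3 = 0.3311
ωt = arccos(0.3311) = 1.233 rad
t = 1.233/3.72 = 0.3315 s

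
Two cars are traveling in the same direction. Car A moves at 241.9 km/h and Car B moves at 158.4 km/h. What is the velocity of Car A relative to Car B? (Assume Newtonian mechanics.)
v_rel = v_A - v_B = 241.9 - 158.4 = 83.5 km/h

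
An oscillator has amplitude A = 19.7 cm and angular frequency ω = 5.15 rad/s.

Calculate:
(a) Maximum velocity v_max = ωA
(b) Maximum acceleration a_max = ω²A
v_max = ωA = 5.15×0.197 = 1.015 m/s
a_max = ω²A = 5.15²×0.197 = 5.225 m/s²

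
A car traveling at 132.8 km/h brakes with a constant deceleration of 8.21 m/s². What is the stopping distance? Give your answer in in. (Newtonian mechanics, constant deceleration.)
d = v₀² / (2a) (with unit conversion) = 3263.0 in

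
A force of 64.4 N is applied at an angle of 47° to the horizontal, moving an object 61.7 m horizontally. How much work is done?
W = Fd cosθ = 64.4×61.7×cos(47°) = 2709.9 J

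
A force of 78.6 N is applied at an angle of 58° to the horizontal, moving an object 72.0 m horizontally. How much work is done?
W = Fd cosθ = 78.6×72.0×cos(58°) = 2998.9 J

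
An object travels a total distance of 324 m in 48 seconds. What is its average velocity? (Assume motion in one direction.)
v_avg = Δd / Δt = 324 / 48 = 6.75 m/s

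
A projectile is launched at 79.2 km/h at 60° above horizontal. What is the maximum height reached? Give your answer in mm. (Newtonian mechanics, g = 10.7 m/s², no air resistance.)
H = v₀²sin²(θ)/(2g) (with unit conversion) = 16960.0 mm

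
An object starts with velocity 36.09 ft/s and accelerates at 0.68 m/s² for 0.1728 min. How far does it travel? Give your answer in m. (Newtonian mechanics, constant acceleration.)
d = v₀t + ½at² (with unit conversion) = 150.6 m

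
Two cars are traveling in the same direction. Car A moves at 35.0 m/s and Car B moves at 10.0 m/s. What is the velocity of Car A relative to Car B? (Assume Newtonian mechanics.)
v_rel = v_A - v_B = 35.0 - 10.0 = 25.0 m/s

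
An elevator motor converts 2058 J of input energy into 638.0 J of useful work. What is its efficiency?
η = W_out/W_in = 638.0/2058 = 0.31 = 31.0%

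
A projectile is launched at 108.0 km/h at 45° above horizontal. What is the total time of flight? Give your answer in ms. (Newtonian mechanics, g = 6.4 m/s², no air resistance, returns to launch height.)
T = 2v₀sin(θ)/g (with unit conversion) = 6629.0 ms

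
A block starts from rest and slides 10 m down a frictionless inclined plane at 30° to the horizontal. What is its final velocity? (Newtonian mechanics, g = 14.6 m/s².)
a = g sin(θ) = 14.6 × sin(30°) = 7.3 m/s²
v = √(2ad) = √(2 × 7.3 × 10) = 12.08 m/s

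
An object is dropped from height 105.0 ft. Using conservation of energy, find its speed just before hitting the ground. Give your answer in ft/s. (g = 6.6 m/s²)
mgh = ½mv² → v = √(2gh) = √(2×6.6×32) = 20.55 m/s = 67.43 ft/s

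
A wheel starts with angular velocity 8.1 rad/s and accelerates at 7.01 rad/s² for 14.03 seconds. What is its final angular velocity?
ω = ω₀ + αt = 8.1 + 7.01 × 14.03 = 106.45 rad/s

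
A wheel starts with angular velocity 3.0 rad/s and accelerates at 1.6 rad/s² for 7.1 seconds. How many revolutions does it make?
θ = ω₀t + ½αt² = 3.0×7.1 + ½×1.6×7.1² = 61.63 rad
Revolutions = θ/(2π) = 61.63/(2π) = 9.81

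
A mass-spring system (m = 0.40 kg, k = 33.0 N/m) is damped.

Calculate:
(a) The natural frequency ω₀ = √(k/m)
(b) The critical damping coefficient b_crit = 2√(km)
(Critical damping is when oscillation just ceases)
ω₀ = √(k/m) = √(33.0/0.4) = 9.083 rad/s
b_crit = 2√(km) = 2√(33.0×0.4) = 7.266 kg/s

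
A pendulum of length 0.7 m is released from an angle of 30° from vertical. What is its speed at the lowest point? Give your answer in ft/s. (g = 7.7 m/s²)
h = L(1 − cosθ) = 0.7×(1 − cos30°) = 0.09378 m
v = √(2gh) = √(2×7.7×0.09378) = 1.202 m/s = 3.943 ft/s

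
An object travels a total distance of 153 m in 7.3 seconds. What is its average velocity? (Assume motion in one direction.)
v_avg = Δd / Δt = 153 / 7.3 = 20.96 m/s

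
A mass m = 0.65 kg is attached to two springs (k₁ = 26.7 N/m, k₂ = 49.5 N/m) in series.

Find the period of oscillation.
k_eq = k₁k₂/(k₁+k₂) = 17.34 N/m
T = 2π√(m/k_eq) = 2π√(0.65/17.34) = 1.216 s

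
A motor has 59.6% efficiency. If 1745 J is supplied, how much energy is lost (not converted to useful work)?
W_out = η × W_in = 0.596×1745 = 1040.0 J
W_lost = W_in − W_out = 1745 − 1040.0 = 704.98 J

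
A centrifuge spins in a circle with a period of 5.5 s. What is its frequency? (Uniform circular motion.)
f = 1/T = 1/5.5 = 0.1818 Hz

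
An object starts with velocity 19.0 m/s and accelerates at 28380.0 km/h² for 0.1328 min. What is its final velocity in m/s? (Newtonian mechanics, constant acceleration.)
v = v₀ + at (with unit conversion) = 36.45 m/s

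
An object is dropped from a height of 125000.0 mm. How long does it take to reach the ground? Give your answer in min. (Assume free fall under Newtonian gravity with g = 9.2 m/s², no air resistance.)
t = √(2h/g) (with unit conversion) = 0.08688 min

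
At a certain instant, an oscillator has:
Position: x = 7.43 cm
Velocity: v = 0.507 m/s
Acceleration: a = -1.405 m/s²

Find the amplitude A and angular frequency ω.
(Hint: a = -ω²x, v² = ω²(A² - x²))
a = −ω²x → ω = √(|a|/x) = √(1.405/0.0743) = 4.349 rad/s
v² = ω²(A² − x²) → A = √(x² + v²/ω²) = √(0.0743² + 0.507²/4.349²) = 0.1383 m = 13.83 cm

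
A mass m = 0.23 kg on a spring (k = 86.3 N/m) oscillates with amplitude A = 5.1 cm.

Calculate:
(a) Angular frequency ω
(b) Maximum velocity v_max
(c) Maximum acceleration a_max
ω = √(k/m) = √(86.3/0.23) = 19.37 rad/s
v_max = ωA = 19.37×0.051 = 0.9879 m/s
a_max = ω²A = 19.37²×0.051 = 19.14 m/s²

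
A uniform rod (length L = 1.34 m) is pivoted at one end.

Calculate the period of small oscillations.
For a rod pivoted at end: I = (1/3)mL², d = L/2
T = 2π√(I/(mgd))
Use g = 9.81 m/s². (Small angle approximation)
I/m = (1/3)L² = 0.5985 m²; d = L/2 = 0.67 m
T = 2π√(I/(mgd)) = 2π√(0.5985/(9.81×0.67)) = 1.896 s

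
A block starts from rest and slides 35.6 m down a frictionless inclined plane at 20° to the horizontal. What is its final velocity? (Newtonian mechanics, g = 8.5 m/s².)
a = g sin(θ) = 8.5 × sin(20°) = 2.91 m/s²
v = √(2ad) = √(2 × 2.91 × 35.6) = 14.39 m/s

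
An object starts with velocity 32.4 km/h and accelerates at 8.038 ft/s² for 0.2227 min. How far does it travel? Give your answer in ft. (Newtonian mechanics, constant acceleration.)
d = v₀t + ½at² (with unit conversion) = 1112.0 ft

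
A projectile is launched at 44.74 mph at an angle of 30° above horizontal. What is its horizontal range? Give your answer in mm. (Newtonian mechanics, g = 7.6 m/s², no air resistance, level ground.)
R = v₀² sin(2θ) / g (with unit conversion) = 45580.0 mm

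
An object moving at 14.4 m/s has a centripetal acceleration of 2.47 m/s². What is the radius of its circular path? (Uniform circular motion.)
r = v²/a_c = 14.4²/2.47 = 83.95 m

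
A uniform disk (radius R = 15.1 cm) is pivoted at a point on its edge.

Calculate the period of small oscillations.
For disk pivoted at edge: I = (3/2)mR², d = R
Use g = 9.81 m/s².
I/m = (3/2)R² = 0.0342 m²; d = R = 0.151 m
T = 2π√((3/2)R²/(gR)) = 2π√(3R/(2g)) = 0.9547 s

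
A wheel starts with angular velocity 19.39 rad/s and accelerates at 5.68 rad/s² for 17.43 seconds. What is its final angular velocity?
ω = ω₀ + αt = 19.39 + 5.68 × 17.43 = 118.39 rad/s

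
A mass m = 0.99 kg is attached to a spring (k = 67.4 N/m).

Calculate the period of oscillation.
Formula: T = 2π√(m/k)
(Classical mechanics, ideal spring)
T = 2π√(m/k) = 2π√(0.99/67.4) = 0.7615 s; f = 1/T = 1.313 Hz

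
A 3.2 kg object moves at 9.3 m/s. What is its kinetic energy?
KE = ½mv² = ½×3.2×9.3² = 138.384 J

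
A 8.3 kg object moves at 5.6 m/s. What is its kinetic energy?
KE = ½mv² = ½×8.3×5.6² = 130.144 J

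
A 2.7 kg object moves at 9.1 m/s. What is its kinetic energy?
KE = ½mv² = ½×2.7×9.1² = 111.7935 J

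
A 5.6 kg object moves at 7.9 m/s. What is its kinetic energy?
KE = ½mv² = ½×5.6×7.9² = 174.748 J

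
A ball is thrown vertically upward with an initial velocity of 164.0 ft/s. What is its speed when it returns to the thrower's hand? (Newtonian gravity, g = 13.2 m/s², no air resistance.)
By conservation of energy, the ball returns at the same speed = 164.0 ft/s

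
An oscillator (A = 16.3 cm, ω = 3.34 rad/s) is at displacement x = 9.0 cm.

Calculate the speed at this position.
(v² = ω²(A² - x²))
v = ω√(A² − x²) = 3.34×√(0.163² − 0.09²) = 0.4539 m/s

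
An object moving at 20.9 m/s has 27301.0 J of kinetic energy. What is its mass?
KE = ½mv² → m = 2KE/v² = 2×27301.0/20.9² = 125.0 kg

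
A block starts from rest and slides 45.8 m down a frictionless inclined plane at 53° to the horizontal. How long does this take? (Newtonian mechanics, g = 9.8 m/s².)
a = g sin(θ) = 9.8 × sin(53°) = 7.83 m/s²
t = √(2d/a) = √(2 × 45.8 / 7.83) = 3.42 s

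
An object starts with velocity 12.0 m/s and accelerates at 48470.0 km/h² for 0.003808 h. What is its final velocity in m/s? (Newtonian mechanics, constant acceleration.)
v = v₀ + at (with unit conversion) = 63.27 m/s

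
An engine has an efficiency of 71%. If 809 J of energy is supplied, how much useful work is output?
W_out = η × W_in = 0.71 × 809 = 574.39 J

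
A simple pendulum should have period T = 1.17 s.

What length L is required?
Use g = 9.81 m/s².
T = 2π√(L/g) → L = g(T/2π)² = 9.81×(1.17/2π)² = 0.3402 m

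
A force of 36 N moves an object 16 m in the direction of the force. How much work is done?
W = Fd = 36×16 = 576.0 J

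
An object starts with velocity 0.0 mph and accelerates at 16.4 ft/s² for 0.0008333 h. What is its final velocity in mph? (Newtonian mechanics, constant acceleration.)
v = v₀ + at (with unit conversion) = 33.54 mph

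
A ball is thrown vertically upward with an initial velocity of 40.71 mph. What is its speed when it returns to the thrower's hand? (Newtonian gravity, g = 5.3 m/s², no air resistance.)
By conservation of energy, the ball returns at the same speed = 40.71 mph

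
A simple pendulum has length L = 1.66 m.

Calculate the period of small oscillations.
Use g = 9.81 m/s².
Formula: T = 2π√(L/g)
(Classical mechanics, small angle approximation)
T = 2π√(L/g) = 2π√(1.66/9.81) = 2.585 s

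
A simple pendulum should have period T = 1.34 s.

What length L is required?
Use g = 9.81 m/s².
T = 2π√(L/g) → L = g(T/2π)² = 9.81×(1.34/2π)² = 0.4462 m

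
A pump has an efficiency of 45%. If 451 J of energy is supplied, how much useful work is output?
W_out = η × W_in = 0.45 × 451 = 202.95 J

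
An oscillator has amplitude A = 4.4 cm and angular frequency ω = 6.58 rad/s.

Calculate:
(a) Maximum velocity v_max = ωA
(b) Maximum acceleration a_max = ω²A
v_max = ωA = 6.58×0.044 = 0.2895 m/s
a_max = ω²A = 6.58²×0.044 = 1.905 m/s²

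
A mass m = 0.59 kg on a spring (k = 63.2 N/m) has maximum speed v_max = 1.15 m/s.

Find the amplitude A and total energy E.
½mv²_max = ½kA² → A = v_max√(m/k) = 1.15×√(0.59/63.2) = 0.1111 m = 11.11 cm
E = ½mv²_max = ½×0.59×1.15² = 0.3901 J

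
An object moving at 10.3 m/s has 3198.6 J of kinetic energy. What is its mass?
KE = ½mv² → m = 2KE/v² = 2×3198.6/10.3² = 60.3 kg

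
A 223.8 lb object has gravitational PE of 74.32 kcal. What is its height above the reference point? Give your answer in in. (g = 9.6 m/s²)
PE = mgh → h = PE/(mg) = 3.11e+05 J / (101.5 kg × 9.6 m/s²) = 319.1 m = 12560.0 in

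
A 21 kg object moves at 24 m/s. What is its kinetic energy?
KE = ½mv² = ½×21×24² = 6048.0 J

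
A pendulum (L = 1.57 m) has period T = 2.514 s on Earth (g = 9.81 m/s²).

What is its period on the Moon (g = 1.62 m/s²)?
T = 2π√(L/g), so T_moon/T_earth = √(g_earth/g_moon)
T_moon = 2π√(1.57/1.62) = 6.185 s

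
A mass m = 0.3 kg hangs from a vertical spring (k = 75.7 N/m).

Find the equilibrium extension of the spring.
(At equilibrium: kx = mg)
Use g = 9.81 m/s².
x_eq = mg/k = 0.3×9.81/75.7 = 0.03888 m = 3.888 cm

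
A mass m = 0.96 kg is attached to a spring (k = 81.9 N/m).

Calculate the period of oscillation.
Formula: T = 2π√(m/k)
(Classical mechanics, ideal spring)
T = 2π√(m/k) = 2π√(0.96/81.9) = 0.6803 s; f = 1/T = 1.47 Hz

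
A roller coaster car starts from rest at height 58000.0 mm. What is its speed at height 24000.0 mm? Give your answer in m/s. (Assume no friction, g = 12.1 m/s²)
mgh₁ = ½mv₂² + mgh₂ → v₂ = √(2g(h₁−h₂)) = √(2×12.1×(58−24)) = 28.68 m/s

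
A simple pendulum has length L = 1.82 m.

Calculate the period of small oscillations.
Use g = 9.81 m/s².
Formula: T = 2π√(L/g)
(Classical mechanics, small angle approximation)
T = 2π√(L/g) = 2π√(1.82/9.81) = 2.706 s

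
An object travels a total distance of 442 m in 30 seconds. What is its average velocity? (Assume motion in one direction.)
v_avg = Δd / Δt = 442 / 30 = 14.73 m/s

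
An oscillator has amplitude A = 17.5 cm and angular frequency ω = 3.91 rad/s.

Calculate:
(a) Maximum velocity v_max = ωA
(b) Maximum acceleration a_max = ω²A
v_max = ωA = 3.91×0.175 = 0.6843 m/s
a_max = ω²A = 3.91²×0.175 = 2.675 m/s²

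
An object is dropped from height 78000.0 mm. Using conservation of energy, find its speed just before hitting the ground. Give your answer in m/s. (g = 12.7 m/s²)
mgh = ½mv² → v = √(2gh) = √(2×12.7×78) = 44.51 m/s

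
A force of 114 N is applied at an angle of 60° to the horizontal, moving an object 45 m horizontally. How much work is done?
W = Fd cosθ = 114×45×cos(60°) = 2565.0 J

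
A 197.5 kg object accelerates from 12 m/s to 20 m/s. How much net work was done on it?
W_net = ΔKE = ½m(v₂² − v₁²) = ½×197.5×(20² − 12²) = 25280.0 J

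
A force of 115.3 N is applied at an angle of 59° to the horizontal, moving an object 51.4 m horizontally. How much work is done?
W = Fd cosθ = 115.3×51.4×cos(59°) = 3052.3 J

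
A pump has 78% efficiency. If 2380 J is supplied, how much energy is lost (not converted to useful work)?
W_out = η × W_in = 0.78×2380 = 1856.4 J
W_lost = W_in − W_out = 2380 − 1856.4 = 523.6 J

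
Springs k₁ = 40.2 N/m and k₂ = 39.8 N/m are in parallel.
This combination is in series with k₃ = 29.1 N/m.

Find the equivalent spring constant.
k₁₂ = k₁ + k₂ = 80 N/m (parallel)
1/k_eq = 1/k₁₂ + 1/k₃ → k_eq = 21.34 N/m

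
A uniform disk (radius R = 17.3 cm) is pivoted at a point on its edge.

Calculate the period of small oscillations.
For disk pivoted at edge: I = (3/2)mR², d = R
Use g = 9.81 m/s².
I/m = (3/2)R² = 0.04489 m²; d = R = 0.173 m
T = 2π√((3/2)R²/(gR)) = 2π√(3R/(2g)) = 1.022 s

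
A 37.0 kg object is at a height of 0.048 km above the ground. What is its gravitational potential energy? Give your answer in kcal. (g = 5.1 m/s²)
PE = mgh = 37 kg × 5.1 m/s² × 48 m = 9058 J = 2.165 kcal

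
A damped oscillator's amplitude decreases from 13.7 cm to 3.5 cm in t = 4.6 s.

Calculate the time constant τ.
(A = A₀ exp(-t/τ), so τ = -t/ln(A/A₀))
A/A₀ = 3.5/13.7 = 0.2555; ln(A/A₀) = -1.365
τ = −t/ln(A/A₀) = −4.6/-1.365 = 3.371 s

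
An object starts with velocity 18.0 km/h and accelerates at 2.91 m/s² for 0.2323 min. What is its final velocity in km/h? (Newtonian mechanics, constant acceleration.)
v = v₀ + at (with unit conversion) = 164.0 km/h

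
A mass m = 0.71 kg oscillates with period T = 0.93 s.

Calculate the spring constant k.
T = 2π√(m/k) → k = m(2π/T)² = 0.71×(2π/0.93)² = 32.41 N/m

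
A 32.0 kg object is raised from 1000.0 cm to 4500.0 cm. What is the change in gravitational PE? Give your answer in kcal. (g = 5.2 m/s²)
ΔPE = mg(h₂ − h₁) = 32 kg × 5.2 m/s² × (45 − 10) m = 5824 J = 1.392 kcal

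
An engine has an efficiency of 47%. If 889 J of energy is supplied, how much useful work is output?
W_out = η × W_in = 0.47 × 889 = 417.83 J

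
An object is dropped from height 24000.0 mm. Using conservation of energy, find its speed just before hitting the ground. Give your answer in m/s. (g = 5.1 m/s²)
mgh = ½mv² → v = √(2gh) = √(2×5.1×24) = 15.65 m/s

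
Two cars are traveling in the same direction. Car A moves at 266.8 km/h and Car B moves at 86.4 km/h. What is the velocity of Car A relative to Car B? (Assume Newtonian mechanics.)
v_rel = v_A - v_B = 266.8 - 86.4 = 180.4 km/h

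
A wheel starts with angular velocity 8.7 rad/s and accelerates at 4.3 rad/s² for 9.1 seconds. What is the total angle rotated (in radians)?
θ = ω₀t + ½αt² = 8.7×9.1 + ½×4.3×9.1² = 257.21 rad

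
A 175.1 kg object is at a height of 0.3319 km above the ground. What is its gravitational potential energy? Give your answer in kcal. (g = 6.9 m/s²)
PE = mgh = 175.1 kg × 6.9 m/s² × 331.9 m = 4.01e+05 J = 95.84 kcal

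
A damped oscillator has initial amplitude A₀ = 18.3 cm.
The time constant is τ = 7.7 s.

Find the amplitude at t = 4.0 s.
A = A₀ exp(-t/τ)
A = A₀ exp(−t/τ) = 18.3×exp(−4.0/7.7) = 10.89 cm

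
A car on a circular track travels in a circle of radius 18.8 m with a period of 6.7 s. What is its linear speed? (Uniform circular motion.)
v = 2πr/T = 2π×18.8/6.7 = 17.63 m/s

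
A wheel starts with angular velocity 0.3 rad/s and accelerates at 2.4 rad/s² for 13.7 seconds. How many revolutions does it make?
θ = ω₀t + ½αt² = 0.3×13.7 + ½×2.4×13.7² = 229.34 rad
Revolutions = θ/(2π) = 229.34/(2π) = 36.5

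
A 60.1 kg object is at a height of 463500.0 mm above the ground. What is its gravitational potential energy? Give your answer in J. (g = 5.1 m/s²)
PE = mgh = 60.1 kg × 5.1 m/s² × 463.5 m = 1.421e+05 J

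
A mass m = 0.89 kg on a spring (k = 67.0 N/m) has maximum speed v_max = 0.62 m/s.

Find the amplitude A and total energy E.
½mv²_max = ½kA² → A = v_max√(m/k) = 0.62×√(0.89/67.0) = 0.07146 m = 7.146 cm
E = ½mv²_max = ½×0.89×0.62² = 0.1711 J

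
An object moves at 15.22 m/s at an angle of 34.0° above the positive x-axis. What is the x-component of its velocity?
vₓ = v cos(θ) = 15.22 × cos(34.0°) = 12.62 m/s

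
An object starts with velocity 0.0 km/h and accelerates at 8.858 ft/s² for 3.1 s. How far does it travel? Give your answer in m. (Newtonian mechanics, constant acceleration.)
d = v₀t + ½at² (with unit conversion) = 12.97 m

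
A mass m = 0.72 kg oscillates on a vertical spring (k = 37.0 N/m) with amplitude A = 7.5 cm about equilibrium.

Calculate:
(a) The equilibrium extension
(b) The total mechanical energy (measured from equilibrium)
x_eq = mg/k = 0.72×9.81/37.0 = 0.1909 m = 19.09 cm
E = ½kA² = ½×37.0×(0.075)² = 0.1041 J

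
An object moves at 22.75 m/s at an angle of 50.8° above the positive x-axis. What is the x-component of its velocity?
vₓ = v cos(θ) = 22.75 × cos(50.8°) = 14.38 m/s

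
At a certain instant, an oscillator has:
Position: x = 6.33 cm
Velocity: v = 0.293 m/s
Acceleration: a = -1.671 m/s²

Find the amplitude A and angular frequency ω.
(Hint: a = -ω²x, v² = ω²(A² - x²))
a = −ω²x → ω = √(|a|/x) = √(1.671/0.0633) = 5.138 rad/s
v² = ω²(A² − x²) → A = √(x² + v²/ω²) = √(0.0633² + 0.293²/5.138²) = 0.0852 m = 8.52 cm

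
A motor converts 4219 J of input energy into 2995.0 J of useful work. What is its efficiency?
η = W_out/W_in = 2995.0/4219 = 0.7099 = 70.99%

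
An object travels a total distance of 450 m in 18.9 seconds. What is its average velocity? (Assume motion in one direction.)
v_avg = Δd / Δt = 450 / 18.9 = 23.81 m/s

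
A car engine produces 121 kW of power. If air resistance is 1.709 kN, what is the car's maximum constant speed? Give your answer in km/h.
P = Fv → v = P/F = 121000 W / 1709 N = 70.8 m/s = 254.9 km/h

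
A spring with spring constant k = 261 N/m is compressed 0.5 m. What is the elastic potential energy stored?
PE = ½kx² = ½×261×0.5² = 32.62 J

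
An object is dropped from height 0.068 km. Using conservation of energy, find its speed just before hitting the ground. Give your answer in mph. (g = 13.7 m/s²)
mgh = ½mv² → v = √(2gh) = √(2×13.7×68) = 43.16 m/s = 96.56 mph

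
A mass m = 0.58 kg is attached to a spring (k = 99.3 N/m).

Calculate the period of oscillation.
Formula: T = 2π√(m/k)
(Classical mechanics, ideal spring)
T = 2π√(m/k) = 2π√(0.58/99.3) = 0.4802 s; f = 1/T = 2.082 Hz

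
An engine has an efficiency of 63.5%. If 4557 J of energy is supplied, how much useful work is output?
W_out = η × W_in = 0.635 × 4557 = 2893.7 J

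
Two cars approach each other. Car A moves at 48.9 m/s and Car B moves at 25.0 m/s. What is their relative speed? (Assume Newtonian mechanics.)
v_rel = v_A + v_B = 48.9 + 25.0 = 73.9 m/s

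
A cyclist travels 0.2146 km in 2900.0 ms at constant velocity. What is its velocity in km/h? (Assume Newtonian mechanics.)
v = d/t (with unit conversion) = 266.4 km/h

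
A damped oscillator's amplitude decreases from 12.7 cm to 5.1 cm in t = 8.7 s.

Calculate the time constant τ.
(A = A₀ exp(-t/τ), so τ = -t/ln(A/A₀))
A/A₀ = 5.1/12.7 = 0.4016; ln(A/A₀) = -0.9124
τ = −t/ln(A/A₀) = −8.7/-0.9124 = 9.536 s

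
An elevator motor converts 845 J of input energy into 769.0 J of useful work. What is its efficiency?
η = W_out/W_in = 769.0/845 = 0.9101 = 91.01%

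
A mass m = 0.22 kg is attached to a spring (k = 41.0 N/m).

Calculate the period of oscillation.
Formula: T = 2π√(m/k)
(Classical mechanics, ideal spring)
T = 2π√(m/k) = 2π√(0.22/41.0) = 0.4603 s; f = 1/T = 2.173 Hz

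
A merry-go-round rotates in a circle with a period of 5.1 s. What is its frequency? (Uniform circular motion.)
f = 1/T = 1/5.1 = 0.1961 Hz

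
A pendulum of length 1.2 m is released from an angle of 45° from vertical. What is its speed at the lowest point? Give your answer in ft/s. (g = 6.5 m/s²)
h = L(1 − cosθ) = 1.2×(1 − cos45°) = 0.3515 m
v = √(2gh) = √(2×6.5×0.3515) = 2.138 m/s = 7.013 ft/s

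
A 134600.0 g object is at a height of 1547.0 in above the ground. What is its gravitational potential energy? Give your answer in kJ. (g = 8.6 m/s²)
PE = mgh = 134.6 kg × 8.6 m/s² × 39.29 m = 4.548e+04 J = 45.48 kJ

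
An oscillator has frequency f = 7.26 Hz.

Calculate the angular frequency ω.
ω = 2πf = 2π×7.26 = 45.62 rad/s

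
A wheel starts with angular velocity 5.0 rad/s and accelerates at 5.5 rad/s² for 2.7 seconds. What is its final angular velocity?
ω = ω₀ + αt = 5.0 + 5.5 × 2.7 = 19.85 rad/s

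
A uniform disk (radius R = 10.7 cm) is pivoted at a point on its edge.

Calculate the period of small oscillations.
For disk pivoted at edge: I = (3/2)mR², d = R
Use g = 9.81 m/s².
I/m = (3/2)R² = 0.01717 m²; d = R = 0.107 m
T = 2π√((3/2)R²/(gR)) = 2π√(3R/(2g)) = 0.8037 s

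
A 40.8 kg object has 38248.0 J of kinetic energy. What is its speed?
KE = ½mv² → v = √(2KE/m) = √(2×38248.0/40.8) = 43.3 m/s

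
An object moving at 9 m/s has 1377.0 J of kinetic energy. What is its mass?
KE = ½mv² → m = 2KE/v² = 2×1377.0/9² = 34.0 kg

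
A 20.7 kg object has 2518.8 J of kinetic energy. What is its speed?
KE = ½mv² → v = √(2KE/m) = √(2×2518.8/20.7) = 15.6 m/s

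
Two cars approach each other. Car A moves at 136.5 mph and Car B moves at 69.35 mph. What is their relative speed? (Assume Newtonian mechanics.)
v_rel = v_A + v_B = 136.5 + 69.35 = 205.8 mph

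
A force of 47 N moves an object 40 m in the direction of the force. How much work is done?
W = Fd = 47×40 = 1880.0 J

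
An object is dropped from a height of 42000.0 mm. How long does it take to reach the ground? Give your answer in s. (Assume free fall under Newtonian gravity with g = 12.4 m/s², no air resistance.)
t = √(2h/g) (with unit conversion) = 2.603 s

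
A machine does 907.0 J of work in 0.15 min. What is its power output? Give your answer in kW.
P = W/t = 907 J / 9 s = 100.8 W = 0.1008 kW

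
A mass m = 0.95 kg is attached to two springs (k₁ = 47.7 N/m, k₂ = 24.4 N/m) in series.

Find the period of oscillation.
k_eq = k₁k₂/(k₁+k₂) = 16.14 N/m
T = 2π√(m/k_eq) = 2π√(0.95/16.14) = 1.524 s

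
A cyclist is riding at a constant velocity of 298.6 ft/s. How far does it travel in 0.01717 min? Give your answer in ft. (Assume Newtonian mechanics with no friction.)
d = vt (with unit conversion) = 307.6 ft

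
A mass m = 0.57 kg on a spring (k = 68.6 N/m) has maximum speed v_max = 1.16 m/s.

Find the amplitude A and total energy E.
½mv²_max = ½kA² → A = v_max√(m/k) = 1.16×√(0.57/68.6) = 0.1057 m = 10.57 cm
E = ½mv²_max = ½×0.57×1.16² = 0.3835 J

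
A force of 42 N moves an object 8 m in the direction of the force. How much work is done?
W = Fd = 42×8 = 336.0 J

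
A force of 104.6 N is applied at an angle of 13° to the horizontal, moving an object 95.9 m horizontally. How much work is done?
W = Fd cosθ = 104.6×95.9×cos(13°) = 9774.0 J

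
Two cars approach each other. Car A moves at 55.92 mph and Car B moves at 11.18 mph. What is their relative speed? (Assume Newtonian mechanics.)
v_rel = v_A + v_B = 55.92 + 11.18 = 67.1 mph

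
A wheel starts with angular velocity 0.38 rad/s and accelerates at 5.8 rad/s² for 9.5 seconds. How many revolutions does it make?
θ = ω₀t + ½αt² = 0.38×9.5 + ½×5.8×9.5² = 265.33 rad
Revolutions = θ/(2π) = 265.33/(2π) = 42.23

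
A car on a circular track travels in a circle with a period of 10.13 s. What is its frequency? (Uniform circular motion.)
f = 1/T = 1/10.13 = 0.0987 Hz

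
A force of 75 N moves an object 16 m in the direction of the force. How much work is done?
W = Fd = 75×16 = 1200.0 J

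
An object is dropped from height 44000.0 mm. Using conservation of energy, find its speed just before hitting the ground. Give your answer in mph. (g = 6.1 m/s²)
mgh = ½mv² → v = √(2gh) = √(2×6.1×44) = 23.17 m/s = 51.83 mph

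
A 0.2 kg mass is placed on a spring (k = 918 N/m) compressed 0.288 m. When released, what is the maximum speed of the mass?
½kx² = ½mv² → v = x√(k/m) = 0.288×√(918/0.2) = 19.51 m/s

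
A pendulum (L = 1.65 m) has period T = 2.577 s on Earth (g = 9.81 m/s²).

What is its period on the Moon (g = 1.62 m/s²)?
T = 2π√(L/g), so T_moon/T_earth = √(g_earth/g_moon)
T_moon = 2π√(1.65/1.62) = 6.341 s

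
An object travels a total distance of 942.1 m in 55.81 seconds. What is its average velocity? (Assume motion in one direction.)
v_avg = Δd / Δt = 942.1 / 55.81 = 16.88 m/s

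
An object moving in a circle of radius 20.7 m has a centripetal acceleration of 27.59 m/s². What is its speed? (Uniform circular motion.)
v = √(a_c × r) = √(27.59 × 20.7) = 23.9 m/s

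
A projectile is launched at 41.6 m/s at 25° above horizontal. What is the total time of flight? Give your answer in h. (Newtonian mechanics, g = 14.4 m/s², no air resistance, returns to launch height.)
T = 2v₀sin(θ)/g (with unit conversion) = 0.0006783 h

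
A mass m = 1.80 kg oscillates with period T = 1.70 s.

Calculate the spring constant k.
T = 2π√(m/k) → k = m(2π/T)² = 1.8×(2π/1.7)² = 24.59 N/m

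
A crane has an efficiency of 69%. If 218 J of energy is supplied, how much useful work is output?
W_out = η × W_in = 0.69 × 218 = 150.42 J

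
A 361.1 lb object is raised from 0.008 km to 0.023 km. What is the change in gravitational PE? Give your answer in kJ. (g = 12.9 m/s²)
ΔPE = mg(h₂ − h₁) = 163.8 kg × 12.9 m/s² × (23 − 8) m = 3.169e+04 J = 31.69 kJ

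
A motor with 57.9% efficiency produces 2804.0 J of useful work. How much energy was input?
W_in = W_out/η = 2804.0/0.579 = 4842.8 J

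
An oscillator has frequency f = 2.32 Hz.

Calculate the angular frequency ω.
ω = 2πf = 2π×2.32 = 14.58 rad/s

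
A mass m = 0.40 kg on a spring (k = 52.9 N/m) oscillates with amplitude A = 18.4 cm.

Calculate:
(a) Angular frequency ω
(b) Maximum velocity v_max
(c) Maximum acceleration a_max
ω = √(k/m) = √(52.9/0.4) = 11.5 rad/s
v_max = ωA = 11.5×0.184 = 2.116 m/s
a_max = ω²A = 11.5²×0.184 = 24.33 m/s²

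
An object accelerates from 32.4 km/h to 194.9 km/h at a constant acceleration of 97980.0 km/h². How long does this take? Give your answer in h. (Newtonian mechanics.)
t = (v - v₀)/a (with unit conversion) = 0.001659 h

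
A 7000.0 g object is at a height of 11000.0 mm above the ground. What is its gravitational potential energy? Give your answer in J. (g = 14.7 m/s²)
PE = mgh = 7 kg × 14.7 m/s² × 11 m = 1132 J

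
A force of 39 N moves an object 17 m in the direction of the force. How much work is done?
W = Fd = 39×17 = 663.0 J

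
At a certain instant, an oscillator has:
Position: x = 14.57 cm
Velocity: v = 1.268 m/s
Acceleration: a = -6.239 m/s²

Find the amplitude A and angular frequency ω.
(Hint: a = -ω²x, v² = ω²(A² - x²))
a = −ω²x → ω = √(|a|/x) = √(6.239/0.1457) = 6.544 rad/s
v² = ω²(A² − x²) → A = √(x² + v²/ω²) = √(0.1457² + 1.268²/6.544²) = 0.2424 m = 24.24 cm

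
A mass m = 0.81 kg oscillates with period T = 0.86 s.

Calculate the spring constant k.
T = 2π√(m/k) → k = m(2π/T)² = 0.81×(2π/0.86)² = 43.24 N/m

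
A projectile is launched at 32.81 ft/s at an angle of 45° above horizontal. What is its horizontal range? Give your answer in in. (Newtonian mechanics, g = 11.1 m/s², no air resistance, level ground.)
R = v₀² sin(2θ) / g (with unit conversion) = 354.7 in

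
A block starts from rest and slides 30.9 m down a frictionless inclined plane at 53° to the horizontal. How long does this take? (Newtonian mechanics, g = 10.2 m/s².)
a = g sin(θ) = 10.2 × sin(53°) = 8.15 m/s²
t = √(2d/a) = √(2 × 30.9 / 8.15) = 2.75 s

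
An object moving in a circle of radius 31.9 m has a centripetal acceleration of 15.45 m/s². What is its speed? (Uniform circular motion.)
v = √(a_c × r) = √(15.45 × 31.9) = 22.2 m/s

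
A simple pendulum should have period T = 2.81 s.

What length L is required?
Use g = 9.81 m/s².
T = 2π√(L/g) → L = g(T/2π)² = 9.81×(2.81/2π)² = 1.962 m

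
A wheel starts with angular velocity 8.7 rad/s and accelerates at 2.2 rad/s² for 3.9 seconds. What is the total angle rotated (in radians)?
θ = ω₀t + ½αt² = 8.7×3.9 + ½×2.2×3.9² = 50.66 rad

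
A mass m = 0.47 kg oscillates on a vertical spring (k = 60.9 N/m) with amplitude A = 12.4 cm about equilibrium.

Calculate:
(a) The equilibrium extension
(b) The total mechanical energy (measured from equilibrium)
x_eq = mg/k = 0.47×9.81/60.9 = 0.07571 m = 7.571 cm
E = ½kA² = ½×60.9×(0.124)² = 0.4682 J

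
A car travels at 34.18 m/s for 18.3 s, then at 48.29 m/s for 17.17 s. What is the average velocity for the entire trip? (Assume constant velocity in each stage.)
d₁ = v₁t₁ = 34.18 × 18.3 = 625.494 m
d₂ = v₂t₂ = 48.29 × 17.17 = 829.139 m
d_total = 1454.63 m, t_total = 35.47 s
v_avg = d_total/t_total = 1454.63/35.47 = 41.01 m/s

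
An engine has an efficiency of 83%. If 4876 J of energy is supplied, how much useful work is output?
W_out = η × W_in = 0.83 × 4876 = 4047.1 J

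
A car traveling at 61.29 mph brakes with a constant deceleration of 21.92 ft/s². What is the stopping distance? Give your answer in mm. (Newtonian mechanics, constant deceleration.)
d = v₀² / (2a) (with unit conversion) = 56180.0 mm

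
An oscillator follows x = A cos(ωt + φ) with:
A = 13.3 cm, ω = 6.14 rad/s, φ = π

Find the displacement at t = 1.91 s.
x = A cos(ωt + φ) = 13.3×cos(6.14×1.91 + π) = -8.887 cm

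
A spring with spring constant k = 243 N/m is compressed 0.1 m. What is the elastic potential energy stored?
PE = ½kx² = ½×243×0.1² = 1.215 J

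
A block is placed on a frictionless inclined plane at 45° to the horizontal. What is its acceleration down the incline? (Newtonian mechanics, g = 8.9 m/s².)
a = g sin(θ) = 8.9 × sin(45°) = 8.9 × 0.7071 = 6.29 m/s²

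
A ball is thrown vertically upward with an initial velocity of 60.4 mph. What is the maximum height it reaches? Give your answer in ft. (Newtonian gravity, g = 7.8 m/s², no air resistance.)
h_max = v₀²/(2g) (with unit conversion) = 153.3 ft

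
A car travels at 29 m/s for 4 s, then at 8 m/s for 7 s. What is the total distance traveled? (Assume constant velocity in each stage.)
d₁ = v₁t₁ = 29 × 4 = 116 m
d₂ = v₂t₂ = 8 × 7 = 56 m
d_total = 116 + 56 = 172 m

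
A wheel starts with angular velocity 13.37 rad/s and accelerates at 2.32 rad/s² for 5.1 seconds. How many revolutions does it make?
θ = ω₀t + ½αt² = 13.37×5.1 + ½×2.32×5.1² = 98.36 rad
Revolutions = θ/(2π) = 98.36/(2π) = 15.65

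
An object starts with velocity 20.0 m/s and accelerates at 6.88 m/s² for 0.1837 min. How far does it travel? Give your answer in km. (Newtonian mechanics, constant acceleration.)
d = v₀t + ½at² (with unit conversion) = 0.6383 km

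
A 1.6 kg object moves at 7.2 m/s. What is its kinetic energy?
KE = ½mv² = ½×1.6×7.2² = 41.472 J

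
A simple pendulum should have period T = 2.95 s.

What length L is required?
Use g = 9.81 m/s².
T = 2π√(L/g) → L = g(T/2π)² = 9.81×(2.95/2π)² = 2.162 m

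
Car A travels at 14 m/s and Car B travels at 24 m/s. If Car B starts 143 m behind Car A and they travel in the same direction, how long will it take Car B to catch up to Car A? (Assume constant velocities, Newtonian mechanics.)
Relative speed: v_rel = 24 - 14 = 10 m/s
Time to catch: t = d₀/v_rel = 143/10 = 14.3 s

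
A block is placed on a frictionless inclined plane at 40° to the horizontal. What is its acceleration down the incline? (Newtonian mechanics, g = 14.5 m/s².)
a = g sin(θ) = 14.5 × sin(40°) = 14.5 × 0.6428 = 9.32 m/s²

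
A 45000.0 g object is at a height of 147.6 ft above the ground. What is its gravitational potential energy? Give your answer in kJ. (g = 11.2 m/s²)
PE = mgh = 45 kg × 11.2 m/s² × 44.99 m = 2.267e+04 J = 22.67 kJ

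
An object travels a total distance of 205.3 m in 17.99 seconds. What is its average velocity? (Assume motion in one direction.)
v_avg = Δd / Δt = 205.3 / 17.99 = 11.41 m/s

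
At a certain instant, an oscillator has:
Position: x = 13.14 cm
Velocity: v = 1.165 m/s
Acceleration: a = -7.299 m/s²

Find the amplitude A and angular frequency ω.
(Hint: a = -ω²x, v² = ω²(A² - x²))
a = −ω²x → ω = √(|a|/x) = √(7.299/0.1314) = 7.453 rad/s
v² = ω²(A² − x²) → A = √(x² + v²/ω²) = √(0.1314² + 1.165²/7.453²) = 0.2042 m = 20.42 cm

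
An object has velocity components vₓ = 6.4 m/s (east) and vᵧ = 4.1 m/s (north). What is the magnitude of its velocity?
|v| = √(vₓ² + vᵧ²) = √(6.4² + 4.1²) = √(57.77) = 7.6 m/s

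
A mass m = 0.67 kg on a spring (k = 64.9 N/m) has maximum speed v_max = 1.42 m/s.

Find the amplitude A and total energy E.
½mv²_max = ½kA² → A = v_max√(m/k) = 1.42×√(0.67/64.9) = 0.1443 m = 14.43 cm
E = ½mv²_max = ½×0.67×1.42² = 0.6755 J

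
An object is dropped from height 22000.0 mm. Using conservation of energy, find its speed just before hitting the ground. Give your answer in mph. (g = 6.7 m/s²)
mgh = ½mv² → v = √(2gh) = √(2×6.7×22) = 17.17 m/s = 38.41 mph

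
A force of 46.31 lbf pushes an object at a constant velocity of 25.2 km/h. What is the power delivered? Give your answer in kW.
P = Fv = 206 N × 7 m/s = 1442 W = 1.442 kW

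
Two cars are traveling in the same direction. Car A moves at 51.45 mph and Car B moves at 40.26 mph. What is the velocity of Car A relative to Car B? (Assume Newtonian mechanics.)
v_rel = v_A - v_B = 51.45 - 40.26 = 11.19 mph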